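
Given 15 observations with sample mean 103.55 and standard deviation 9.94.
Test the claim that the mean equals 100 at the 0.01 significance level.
One-sample t-test:
H₀: μ = 100
H₁: μ ≠ 100
df = n - 1 = 14
t = (x̄ - μ₀) / (s/√n) = (103.55 - 100) / (9.94/√15) = 1.383
p-value = 0.1883

Since p-value > α = 0.01, we fail to reject H₀.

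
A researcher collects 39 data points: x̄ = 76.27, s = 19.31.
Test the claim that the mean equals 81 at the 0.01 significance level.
One-sample t-test:
H₀: μ = 81
H₁: μ ≠ 81
df = n - 1 = 38
t = (x̄ - μ₀) / (s/√n) = (76.27 - 81) / (19.31/√39) = -1.530
p-value = 0.1344

Since p-value > α = 0.01, we fail to reject H₀.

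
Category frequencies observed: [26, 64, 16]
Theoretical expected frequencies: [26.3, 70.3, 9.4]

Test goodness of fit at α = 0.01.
Chi-square goodness of fit test:
H₀: observed counts match expected distribution
H₁: observed counts differ from expected distribution
df = k - 1 = 2
χ² = Σ(O - E)²/E
   = (26 - 26.3)²/26.3 + (64 - 70.3)²/70.3 + (16 - 9.4)²/9.4
   = 0.003 + 0.565 + 4.634
   = 5.20
p-value = 0.0742

Since p-value > α = 0.01, we fail to reject H₀.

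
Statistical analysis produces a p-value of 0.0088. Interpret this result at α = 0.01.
Since p = 0.0088 < α = 0.01, reject H₀.
There is sufficient evidence to reject the null hypothesis; the result is statistically significant at the 0.01 level.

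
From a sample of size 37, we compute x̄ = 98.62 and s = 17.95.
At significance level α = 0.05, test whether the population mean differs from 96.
One-sample t-test:
H₀: μ = 96
H₁: μ ≠ 96
df = n - 1 = 36
t = (x̄ - μ₀) / (s/√n) = (98.62 - 96) / (17.95/√37) = 0.888
p-value = 0.3805

Since p-value > α = 0.05, we fail to reject H₀.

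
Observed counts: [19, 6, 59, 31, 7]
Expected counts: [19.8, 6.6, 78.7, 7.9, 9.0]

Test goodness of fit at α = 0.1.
Chi-square goodness of fit test:
H₀: observed counts match expected distribution
H₁: observed counts differ from expected distribution
df = k - 1 = 4
χ² = Σ(O - E)²/E
   = (19 - 19.8)²/19.8 + (6 - 6.6)²/6.6 + (59 - 78.7)²/78.7 + (31 - 7.9)²/7.9 + (7 - 9.0)²/9.0
   = 0.032 + 0.055 + 4.931 + 67.546 + 0.444
   = 73.01
p-value < 0.0001

Since p-value < α = 0.1, we reject H₀.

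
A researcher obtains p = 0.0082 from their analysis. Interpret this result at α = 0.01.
Since p = 0.0082 < α = 0.01, reject H₀.
There is sufficient evidence to reject the null hypothesis; the result is statistically significant at the 0.01 level.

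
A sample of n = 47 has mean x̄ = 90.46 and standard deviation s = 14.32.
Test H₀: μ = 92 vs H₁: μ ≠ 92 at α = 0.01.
One-sample t-test:
H₀: μ = 92
H₁: μ ≠ 92
df = n - 1 = 46
t = (x̄ - μ₀) / (s/√n) = (90.46 - 92) / (14.32/√47) = -0.737
p-value = 0.4647

Since p-value > α = 0.01, we fail to reject H₀.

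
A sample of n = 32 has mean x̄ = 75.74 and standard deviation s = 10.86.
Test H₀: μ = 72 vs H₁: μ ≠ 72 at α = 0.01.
One-sample t-test:
H₀: μ = 72
H₁: μ ≠ 72
df = n - 1 = 31
t = (x̄ - μ₀) / (s/√n) = (75.74 - 72) / (10.86/√32) = 1.948
p-value = 0.0605

Since p-value > α = 0.01, we fail to reject H₀.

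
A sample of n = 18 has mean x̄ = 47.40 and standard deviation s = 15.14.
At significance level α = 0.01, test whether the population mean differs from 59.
One-sample t-test:
H₀: μ = 59
H₁: μ ≠ 59
df = n - 1 = 17
t = (x̄ - μ₀) / (s/√n) = (47.40 - 59) / (15.14/√18) = -3.251
p-value = 0.0047

Since p-value < α = 0.01, we reject H₀.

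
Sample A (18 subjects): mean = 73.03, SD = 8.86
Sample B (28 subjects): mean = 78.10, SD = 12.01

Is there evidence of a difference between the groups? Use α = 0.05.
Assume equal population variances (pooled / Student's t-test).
Student's two-sample t-test (equal variances):
H₀: μ₁ = μ₂
H₁: μ₁ ≠ μ₂
df = n₁ + n₂ - 2 = 44
Pooled variance s_p² = [(n₁-1)s₁² + (n₂-1)s₂²] / (n₁ + n₂ - 2) = [(17)(8.86²) + (27)(12.01²)] / 44 = 118.8404
SE = √(s_p²(1/n₁ + 1/n₂)) = √(118.8404 × (1/18 + 1/28)) = 3.2934
t = (x̄₁ - x̄₂) / SE = (73.03 - 78.10) / 3.2934 = -5.07 / 3.2934 = -1.539
p-value = 0.1309

Since p-value > α = 0.05, we fail to reject H₀.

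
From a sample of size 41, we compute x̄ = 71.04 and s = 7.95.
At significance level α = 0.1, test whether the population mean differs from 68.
One-sample t-test:
H₀: μ = 68
H₁: μ ≠ 68
df = n - 1 = 40
t = (x̄ - μ₀) / (s/√n) = (71.04 - 68) / (7.95/√41) = 2.448
p-value = 0.0188

Since p-value < α = 0.1, we reject H₀.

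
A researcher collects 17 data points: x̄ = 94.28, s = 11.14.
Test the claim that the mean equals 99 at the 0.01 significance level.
One-sample t-test:
H₀: μ = 99
H₁: μ ≠ 99
df = n - 1 = 16
t = (x̄ - μ₀) / (s/√n) = (94.28 - 99) / (11.14/√17) = -1.747
p-value = 0.0998

Since p-value > α = 0.01, we fail to reject H₀.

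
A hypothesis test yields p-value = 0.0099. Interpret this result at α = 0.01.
Since p = 0.0099 < α = 0.01, reject H₀.
There is sufficient evidence to reject the null hypothesis; the result is statistically significant at the 0.01 level.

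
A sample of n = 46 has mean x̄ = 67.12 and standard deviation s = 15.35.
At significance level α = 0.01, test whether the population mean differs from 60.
One-sample t-test:
H₀: μ = 60
H₁: μ ≠ 60
df = n - 1 = 45
t = (x̄ - μ₀) / (s/√n) = (67.12 - 60) / (15.35/√46) = 3.146
p-value = 0.0029

Since p-value < α = 0.01, we reject H₀.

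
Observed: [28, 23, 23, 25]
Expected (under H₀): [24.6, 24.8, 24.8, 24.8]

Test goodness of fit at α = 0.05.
Chi-square goodness of fit test:
H₀: observed counts match expected distribution
H₁: observed counts differ from expected distribution
df = k - 1 = 3
χ² = Σ(O - E)²/E
   = (28 - 24.6)²/24.6 + (23 - 24.8)²/24.8 + (23 - 24.8)²/24.8 + (25 - 24.8)²/24.8
   = 0.470 + 0.131 + 0.131 + 0.002
   = 0.73
p-value = 0.8655

Since p-value > α = 0.05, we fail to reject H₀.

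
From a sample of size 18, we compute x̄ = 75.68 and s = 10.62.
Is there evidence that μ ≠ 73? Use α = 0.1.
One-sample t-test:
H₀: μ = 73
H₁: μ ≠ 73
df = n - 1 = 17
t = (x̄ - μ₀) / (s/√n) = (75.68 - 73) / (10.62/√18) = 1.071
p-value = 0.2993

Since p-value > α = 0.1, we fail to reject H₀.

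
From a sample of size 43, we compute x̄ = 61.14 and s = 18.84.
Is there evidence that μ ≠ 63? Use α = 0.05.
One-sample t-test:
H₀: μ = 63
H₁: μ ≠ 63
df = n - 1 = 42
t = (x̄ - μ₀) / (s/√n) = (61.14 - 63) / (18.84/√43) = -0.647
p-value = 0.5209

Since p-value > α = 0.05, we fail to reject H₀.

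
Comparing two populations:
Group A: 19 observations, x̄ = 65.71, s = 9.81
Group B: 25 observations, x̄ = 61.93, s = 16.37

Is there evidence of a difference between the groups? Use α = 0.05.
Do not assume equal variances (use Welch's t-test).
Welch's two-sample t-test:
H₀: μ₁ = μ₂
H₁: μ₁ ≠ μ₂
s₁²/n₁ = 9.81²/19 = 5.0651,  s₂²/n₂ = 16.37²/25 = 10.7191
SE = √(s₁²/n₁ + s₂²/n₂) = √(5.0651 + 10.7191) = 3.9729
df (Welch-Satterthwaite) = (s₁²/n₁ + s₂²/n₂)² / [(s₁²/n₁)²/(n₁-1) + (s₂²/n₂)²/(n₂-1)] ≈ 40.10
t = (x̄₁ - x̄₂) / SE = (65.71 - 61.93) / 3.9729 = 3.78 / 3.9729 = 0.951
p-value = 0.3471

Since p-value > α = 0.05, we fail to reject H₀.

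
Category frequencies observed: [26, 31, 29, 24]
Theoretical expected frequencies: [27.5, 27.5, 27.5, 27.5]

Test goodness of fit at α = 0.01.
Chi-square goodness of fit test:
H₀: observed counts match expected distribution
H₁: observed counts differ from expected distribution
df = k - 1 = 3
χ² = Σ(O - E)²/E
   = (26 - 27.5)²/27.5 + (31 - 27.5)²/27.5 + (29 - 27.5)²/27.5 + (24 - 27.5)²/27.5
   = 0.082 + 0.445 + 0.082 + 0.445
   = 1.05
p-value = 0.7881

Since p-value > α = 0.01, we fail to reject H₀.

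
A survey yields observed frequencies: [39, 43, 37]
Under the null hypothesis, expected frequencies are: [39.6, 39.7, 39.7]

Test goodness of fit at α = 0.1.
Chi-square goodness of fit test:
H₀: observed counts match expected distribution
H₁: observed counts differ from expected distribution
df = k - 1 = 2
χ² = Σ(O - E)²/E
   = (39 - 39.6)²/39.6 + (43 - 39.7)²/39.7 + (37 - 39.7)²/39.7
   = 0.009 + 0.274 + 0.184
   = 0.47
p-value = 0.7917

Since p-value > α = 0.1, we fail to reject H₀.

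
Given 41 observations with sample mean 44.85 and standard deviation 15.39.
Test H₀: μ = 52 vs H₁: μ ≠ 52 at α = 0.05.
One-sample t-test:
H₀: μ = 52
H₁: μ ≠ 52
df = n - 1 = 40
t = (x̄ - μ₀) / (s/√n) = (44.85 - 52) / (15.39/√41) = -2.975
p-value = 0.0050

Since p-value < α = 0.05, we reject H₀.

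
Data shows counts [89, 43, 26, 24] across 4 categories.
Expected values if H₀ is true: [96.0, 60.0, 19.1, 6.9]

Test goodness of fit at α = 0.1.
Chi-square goodness of fit test:
H₀: observed counts match expected distribution
H₁: observed counts differ from expected distribution
df = k - 1 = 3
χ² = Σ(O - E)²/E
   = (89 - 96.0)²/96.0 + (43 - 60.0)²/60.0 + (26 - 19.1)²/19.1 + (24 - 6.9)²/6.9
   = 0.510 + 4.817 + 2.493 + 42.378
   = 50.20
p-value < 0.0001

Since p-value < α = 0.1, we reject H₀.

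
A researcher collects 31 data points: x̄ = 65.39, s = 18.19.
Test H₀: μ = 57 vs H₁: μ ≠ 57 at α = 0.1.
One-sample t-test:
H₀: μ = 57
H₁: μ ≠ 57
df = n - 1 = 30
t = (x̄ - μ₀) / (s/√n) = (65.39 - 57) / (18.19/√31) = 2.568
p-value = 0.0154

Since p-value < α = 0.1, we reject H₀.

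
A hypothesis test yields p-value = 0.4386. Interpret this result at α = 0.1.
Since p = 0.4386 > α = 0.1, fail to reject H₀.
There is insufficient evidence to reject the null hypothesis; the result is not statistically significant at the 0.1 level.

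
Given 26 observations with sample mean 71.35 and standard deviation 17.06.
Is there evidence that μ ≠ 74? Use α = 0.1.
One-sample t-test:
H₀: μ = 74
H₁: μ ≠ 74
df = n - 1 = 25
t = (x̄ - μ₀) / (s/√n) = (71.35 - 74) / (17.06/√26) = -0.792
p-value = 0.4358

Since p-value > α = 0.1, we fail to reject H₀.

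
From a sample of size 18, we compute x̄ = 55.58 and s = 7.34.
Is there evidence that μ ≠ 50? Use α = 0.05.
One-sample t-test:
H₀: μ = 50
H₁: μ ≠ 50
df = n - 1 = 17
t = (x̄ - μ₀) / (s/√n) = (55.58 - 50) / (7.34/√18) = 3.225
p-value = 0.0050

Since p-value < α = 0.05, we reject H₀.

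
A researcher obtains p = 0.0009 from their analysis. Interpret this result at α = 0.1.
Since p = 0.0009 < α = 0.1, reject H₀.
There is sufficient evidence to reject the null hypothesis; the result is statistically significant at the 0.1 level.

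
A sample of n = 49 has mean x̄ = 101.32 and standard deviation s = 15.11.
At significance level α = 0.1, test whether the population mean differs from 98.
One-sample t-test:
H₀: μ = 98
H₁: μ ≠ 98
df = n - 1 = 48
t = (x̄ - μ₀) / (s/√n) = (101.32 - 98) / (15.11/√49) = 1.538
p-value = 0.1306

Since p-value > α = 0.1, we fail to reject H₀.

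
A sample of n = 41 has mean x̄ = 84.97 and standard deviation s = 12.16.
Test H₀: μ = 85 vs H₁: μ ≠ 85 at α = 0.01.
One-sample t-test:
H₀: μ = 85
H₁: μ ≠ 85
df = n - 1 = 40
t = (x̄ - μ₀) / (s/√n) = (84.97 - 85) / (12.16/√41) = -0.016
p-value = 0.9875

Since p-value > α = 0.01, we fail to reject H₀.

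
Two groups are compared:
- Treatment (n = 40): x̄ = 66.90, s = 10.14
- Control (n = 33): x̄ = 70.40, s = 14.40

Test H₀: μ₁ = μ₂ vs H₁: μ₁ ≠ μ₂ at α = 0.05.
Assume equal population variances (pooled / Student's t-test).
Student's two-sample t-test (equal variances):
H₀: μ₁ = μ₂
H₁: μ₁ ≠ μ₂
df = n₁ + n₂ - 2 = 71
Pooled variance s_p² = [(n₁-1)s₁² + (n₂-1)s₂²] / (n₁ + n₂ - 2) = [(39)(10.14²) + (32)(14.40²)] / 71 = 149.9364
SE = √(s_p²(1/n₁ + 1/n₂)) = √(149.9364 × (1/40 + 1/33)) = 2.8796
t = (x̄₁ - x̄₂) / SE = (66.90 - 70.40) / 2.8796 = -3.50 / 2.8796 = -1.215
p-value = 0.2282

Since p-value > α = 0.05, we fail to reject H₀.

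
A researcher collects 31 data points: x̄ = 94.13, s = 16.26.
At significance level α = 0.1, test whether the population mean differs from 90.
One-sample t-test:
H₀: μ = 90
H₁: μ ≠ 90
df = n - 1 = 30
t = (x̄ - μ₀) / (s/√n) = (94.13 - 90) / (16.26/√31) = 1.414
p-value = 0.1676

Since p-value > α = 0.1, we fail to reject H₀.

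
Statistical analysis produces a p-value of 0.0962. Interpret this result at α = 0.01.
Since p = 0.0962 > α = 0.01, fail to reject H₀.
There is insufficient evidence to reject the null hypothesis; the result is not statistically significant at the 0.01 level.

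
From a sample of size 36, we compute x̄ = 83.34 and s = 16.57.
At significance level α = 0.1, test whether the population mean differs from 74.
One-sample t-test:
H₀: μ = 74
H₁: μ ≠ 74
df = n - 1 = 35
t = (x̄ - μ₀) / (s/√n) = (83.34 - 74) / (16.57/√36) = 3.382
p-value = 0.0018

Since p-value < α = 0.1, we reject H₀.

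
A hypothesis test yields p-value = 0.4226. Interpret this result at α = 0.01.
Since p = 0.4226 > α = 0.01, fail to reject H₀.
There is insufficient evidence to reject the null hypothesis; the result is not statistically significant at the 0.01 level.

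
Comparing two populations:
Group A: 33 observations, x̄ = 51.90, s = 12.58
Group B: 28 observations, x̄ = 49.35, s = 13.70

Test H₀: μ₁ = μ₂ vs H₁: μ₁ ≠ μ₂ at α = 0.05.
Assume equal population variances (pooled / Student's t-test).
Student's two-sample t-test (equal variances):
H₀: μ₁ = μ₂
H₁: μ₁ ≠ μ₂
df = n₁ + n₂ - 2 = 59
Pooled variance s_p² = [(n₁-1)s₁² + (n₂-1)s₂²] / (n₁ + n₂ - 2) = [(32)(12.58²) + (27)(13.70²)] / 59 = 171.7260
SE = √(s_p²(1/n₁ + 1/n₂)) = √(171.7260 × (1/33 + 1/28)) = 3.3670
t = (x̄₁ - x̄₂) / SE = (51.90 - 49.35) / 3.3670 = 2.55 / 3.3670 = 0.757
p-value = 0.4519

Since p-value > α = 0.05, we fail to reject H₀.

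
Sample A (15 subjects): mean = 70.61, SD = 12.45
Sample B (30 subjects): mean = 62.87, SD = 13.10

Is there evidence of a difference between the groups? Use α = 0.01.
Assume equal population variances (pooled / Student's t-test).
Student's two-sample t-test (equal variances):
H₀: μ₁ = μ₂
H₁: μ₁ ≠ μ₂
df = n₁ + n₂ - 2 = 43
Pooled variance s_p² = [(n₁-1)s₁² + (n₂-1)s₂²] / (n₁ + n₂ - 2) = [(14)(12.45²) + (29)(13.10²)] / 43 = 166.2029
SE = √(s_p²(1/n₁ + 1/n₂)) = √(166.2029 × (1/15 + 1/30)) = 4.0768
t = (x̄₁ - x̄₂) / SE = (70.61 - 62.87) / 4.0768 = 7.74 / 4.0768 = 1.899
p-value = 0.0643

Since p-value > α = 0.01, we fail to reject H₀.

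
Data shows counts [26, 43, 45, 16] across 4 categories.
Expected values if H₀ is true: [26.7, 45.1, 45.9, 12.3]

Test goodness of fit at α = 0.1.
Chi-square goodness of fit test:
H₀: observed counts match expected distribution
H₁: observed counts differ from expected distribution
df = k - 1 = 3
χ² = Σ(O - E)²/E
   = (26 - 26.7)²/26.7 + (43 - 45.1)²/45.1 + (45 - 45.9)²/45.9 + (16 - 12.3)²/12.3
   = 0.018 + 0.098 + 0.018 + 1.113
   = 1.25
p-value = 0.7418

Since p-value > α = 0.1, we fail to reject H₀.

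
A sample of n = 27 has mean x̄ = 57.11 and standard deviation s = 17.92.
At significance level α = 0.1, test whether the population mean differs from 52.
One-sample t-test:
H₀: μ = 52
H₁: μ ≠ 52
df = n - 1 = 26
t = (x̄ - μ₀) / (s/√n) = (57.11 - 52) / (17.92/√27) = 1.482
p-value = 0.1504

Since p-value > α = 0.1, we fail to reject H₀.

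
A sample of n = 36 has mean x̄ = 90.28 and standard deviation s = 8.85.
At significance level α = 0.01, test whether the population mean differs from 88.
One-sample t-test:
H₀: μ = 88
H₁: μ ≠ 88
df = n - 1 = 35
t = (x̄ - μ₀) / (s/√n) = (90.28 - 88) / (8.85/√36) = 1.546
p-value = 0.1312

Since p-value > α = 0.01, we fail to reject H₀.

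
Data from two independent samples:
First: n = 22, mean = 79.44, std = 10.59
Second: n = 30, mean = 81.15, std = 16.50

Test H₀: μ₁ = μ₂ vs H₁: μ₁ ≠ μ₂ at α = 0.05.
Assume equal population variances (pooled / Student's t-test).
Student's two-sample t-test (equal variances):
H₀: μ₁ = μ₂
H₁: μ₁ ≠ μ₂
df = n₁ + n₂ - 2 = 50
Pooled variance s_p² = [(n₁-1)s₁² + (n₂-1)s₂²] / (n₁ + n₂ - 2) = [(21)(10.59²) + (29)(16.50²)] / 50 = 205.0072
SE = √(s_p²(1/n₁ + 1/n₂)) = √(205.0072 × (1/22 + 1/30)) = 4.0190
t = (x̄₁ - x̄₂) / SE = (79.44 - 81.15) / 4.0190 = -1.71 / 4.0190 = -0.425
p-value = 0.6723

Since p-value > α = 0.05, we fail to reject H₀.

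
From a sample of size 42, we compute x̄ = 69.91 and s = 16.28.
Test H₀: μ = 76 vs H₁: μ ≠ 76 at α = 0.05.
One-sample t-test:
H₀: μ = 76
H₁: μ ≠ 76
df = n - 1 = 41
t = (x̄ - μ₀) / (s/√n) = (69.91 - 76) / (16.28/√42) = -2.424
p-value = 0.0198

Since p-value < α = 0.05, we reject H₀.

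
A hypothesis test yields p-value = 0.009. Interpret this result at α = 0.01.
Since p = 0.009 < α = 0.01, reject H₀.
There is sufficient evidence to reject the null hypothesis; the result is statistically significant at the 0.01 level.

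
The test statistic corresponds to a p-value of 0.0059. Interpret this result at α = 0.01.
Since p = 0.0059 < α = 0.01, reject H₀.
There is sufficient evidence to reject the null hypothesis; the result is statistically significant at the 0.01 level.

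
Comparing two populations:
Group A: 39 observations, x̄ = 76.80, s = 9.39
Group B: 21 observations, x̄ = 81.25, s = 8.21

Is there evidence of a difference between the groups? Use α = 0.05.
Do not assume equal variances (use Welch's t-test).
Welch's two-sample t-test:
H₀: μ₁ = μ₂
H₁: μ₁ ≠ μ₂
s₁²/n₁ = 9.39²/39 = 2.2608,  s₂²/n₂ = 8.21²/21 = 3.2097
SE = √(s₁²/n₁ + s₂²/n₂) = √(2.2608 + 3.2097) = 2.3389
df (Welch-Satterthwaite) = (s₁²/n₁ + s₂²/n₂)² / [(s₁²/n₁)²/(n₁-1) + (s₂²/n₂)²/(n₂-1)] ≈ 46.07
t = (x̄₁ - x̄₂) / SE = (76.80 - 81.25) / 2.3389 = -4.45 / 2.3389 = -1.903
p-value = 0.0634

Since p-value > α = 0.05, we fail to reject H₀.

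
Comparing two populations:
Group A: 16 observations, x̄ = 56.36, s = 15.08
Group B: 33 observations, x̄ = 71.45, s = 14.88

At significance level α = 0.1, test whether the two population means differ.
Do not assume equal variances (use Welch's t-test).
Welch's two-sample t-test:
H₀: μ₁ = μ₂
H₁: μ₁ ≠ μ₂
s₁²/n₁ = 15.08²/16 = 14.2129,  s₂²/n₂ = 14.88²/33 = 6.7095
SE = √(s₁²/n₁ + s₂²/n₂) = √(14.2129 + 6.7095) = 4.5741
df (Welch-Satterthwaite) = (s₁²/n₁ + s₂²/n₂)² / [(s₁²/n₁)²/(n₁-1) + (s₂²/n₂)²/(n₂-1)] ≈ 29.43
t = (x̄₁ - x̄₂) / SE = (56.36 - 71.45) / 4.5741 = -15.09 / 4.5741 = -3.299
p-value = 0.0025

Since p-value < α = 0.1, we reject H₀.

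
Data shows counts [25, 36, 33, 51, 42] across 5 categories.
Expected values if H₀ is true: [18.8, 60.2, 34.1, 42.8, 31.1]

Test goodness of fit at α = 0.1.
Chi-square goodness of fit test:
H₀: observed counts match expected distribution
H₁: observed counts differ from expected distribution
df = k - 1 = 4
χ² = Σ(O - E)²/E
   = (25 - 18.8)²/18.8 + (36 - 60.2)²/60.2 + (33 - 34.1)²/34.1 + (51 - 42.8)²/42.8 + (42 - 31.1)²/31.1
   = 2.045 + 9.728 + 0.035 + 1.571 + 3.820
   = 17.20
p-value = 0.0018

Since p-value < α = 0.1, we reject H₀.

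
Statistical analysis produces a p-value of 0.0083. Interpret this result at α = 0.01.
Since p = 0.0083 < α = 0.01, reject H₀.
There is sufficient evidence to reject the null hypothesis; the result is statistically significant at the 0.01 level.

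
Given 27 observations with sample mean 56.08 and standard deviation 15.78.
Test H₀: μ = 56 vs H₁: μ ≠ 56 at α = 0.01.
One-sample t-test:
H₀: μ = 56
H₁: μ ≠ 56
df = n - 1 = 26
t = (x̄ - μ₀) / (s/√n) = (56.08 - 56) / (15.78/√27) = 0.026
p-value = 0.9792

Since p-value > α = 0.01, we fail to reject H₀.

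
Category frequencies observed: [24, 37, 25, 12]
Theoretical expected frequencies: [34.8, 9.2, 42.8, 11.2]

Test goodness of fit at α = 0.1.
Chi-square goodness of fit test:
H₀: observed counts match expected distribution
H₁: observed counts differ from expected distribution
df = k - 1 = 3
χ² = Σ(O - E)²/E
   = (24 - 34.8)²/34.8 + (37 - 9.2)²/9.2 + (25 - 42.8)²/42.8 + (12 - 11.2)²/11.2
   = 3.352 + 84.004 + 7.403 + 0.057
   = 94.82
p-value < 0.0001

Since p-value < α = 0.1, we reject H₀.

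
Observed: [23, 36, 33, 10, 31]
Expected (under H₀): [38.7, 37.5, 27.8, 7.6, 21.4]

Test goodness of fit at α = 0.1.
Chi-square goodness of fit test:
H₀: observed counts match expected distribution
H₁: observed counts differ from expected distribution
df = k - 1 = 4
χ² = Σ(O - E)²/E
   = (23 - 38.7)²/38.7 + (36 - 37.5)²/37.5 + (33 - 27.8)²/27.8 + (10 - 7.6)²/7.6 + (31 - 21.4)²/21.4
   = 6.369 + 0.060 + 0.973 + 0.758 + 4.307
   = 12.47
p-value = 0.0142

Since p-value < α = 0.1, we reject H₀.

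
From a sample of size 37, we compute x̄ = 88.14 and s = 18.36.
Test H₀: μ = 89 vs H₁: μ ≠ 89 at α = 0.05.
One-sample t-test:
H₀: μ = 89
H₁: μ ≠ 89
df = n - 1 = 36
t = (x̄ - μ₀) / (s/√n) = (88.14 - 89) / (18.36/√37) = -0.285
p-value = 0.7773

Since p-value > α = 0.05, we fail to reject H₀.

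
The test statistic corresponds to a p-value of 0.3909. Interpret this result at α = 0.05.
Since p = 0.3909 > α = 0.05, fail to reject H₀.
There is insufficient evidence to reject the null hypothesis; the result is not statistically significant at the 0.05 level.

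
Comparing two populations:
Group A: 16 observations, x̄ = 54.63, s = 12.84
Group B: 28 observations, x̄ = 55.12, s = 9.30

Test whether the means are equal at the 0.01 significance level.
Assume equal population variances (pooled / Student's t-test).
Student's two-sample t-test (equal variances):
H₀: μ₁ = μ₂
H₁: μ₁ ≠ μ₂
df = n₁ + n₂ - 2 = 42
Pooled variance s_p² = [(n₁-1)s₁² + (n₂-1)s₂²] / (n₁ + n₂ - 2) = [(15)(12.84²) + (27)(9.30²)] / 42 = 114.4813
SE = √(s_p²(1/n₁ + 1/n₂)) = √(114.4813 × (1/16 + 1/28)) = 3.3532
t = (x̄₁ - x̄₂) / SE = (54.63 - 55.12) / 3.3532 = -0.49 / 3.3532 = -0.146
p-value = 0.8845

Since p-value > α = 0.01, we fail to reject H₀.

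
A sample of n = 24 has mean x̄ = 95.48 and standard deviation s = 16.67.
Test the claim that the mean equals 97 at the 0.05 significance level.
One-sample t-test:
H₀: μ = 97
H₁: μ ≠ 97
df = n - 1 = 23
t = (x̄ - μ₀) / (s/√n) = (95.48 - 97) / (16.67/√24) = -0.447
p-value = 0.6593

Since p-value > α = 0.05, we fail to reject H₀.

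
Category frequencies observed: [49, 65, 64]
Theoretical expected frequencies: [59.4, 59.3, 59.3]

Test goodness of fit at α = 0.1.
Chi-square goodness of fit test:
H₀: observed counts match expected distribution
H₁: observed counts differ from expected distribution
df = k - 1 = 2
χ² = Σ(O - E)²/E
   = (49 - 59.4)²/59.4 + (65 - 59.3)²/59.3 + (64 - 59.3)²/59.3
   = 1.821 + 0.548 + 0.373
   = 2.74
p-value = 0.2539

Since p-value > α = 0.1, we fail to reject H₀.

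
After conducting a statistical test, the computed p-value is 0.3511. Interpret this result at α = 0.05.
Since p = 0.3511 > α = 0.05, fail to reject H₀.
There is insufficient evidence to reject the null hypothesis; the result is not statistically significant at the 0.05 level.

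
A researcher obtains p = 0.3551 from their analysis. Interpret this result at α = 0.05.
Since p = 0.3551 > α = 0.05, fail to reject H₀.
There is insufficient evidence to reject the null hypothesis; the result is not statistically significant at the 0.05 level.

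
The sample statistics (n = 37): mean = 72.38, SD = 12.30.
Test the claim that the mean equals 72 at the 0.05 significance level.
One-sample t-test:
H₀: μ = 72
H₁: μ ≠ 72
df = n - 1 = 36
t = (x̄ - μ₀) / (s/√n) = (72.38 - 72) / (12.30/√37) = 0.188
p-value = 0.8520

Since p-value > α = 0.05, we fail to reject H₀.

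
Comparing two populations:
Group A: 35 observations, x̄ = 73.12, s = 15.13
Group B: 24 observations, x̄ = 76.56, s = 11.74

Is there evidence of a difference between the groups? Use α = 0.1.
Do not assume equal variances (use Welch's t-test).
Welch's two-sample t-test:
H₀: μ₁ = μ₂
H₁: μ₁ ≠ μ₂
s₁²/n₁ = 15.13²/35 = 6.5405,  s₂²/n₂ = 11.74²/24 = 5.7428
SE = √(s₁²/n₁ + s₂²/n₂) = √(6.5405 + 5.7428) = 3.5048
df (Welch-Satterthwaite) = (s₁²/n₁ + s₂²/n₂)² / [(s₁²/n₁)²/(n₁-1) + (s₂²/n₂)²/(n₂-1)] ≈ 56.05
t = (x̄₁ - x̄₂) / SE = (73.12 - 76.56) / 3.5048 = -3.44 / 3.5048 = -0.982
p-value = 0.3306

Since p-value > α = 0.1, we fail to reject H₀.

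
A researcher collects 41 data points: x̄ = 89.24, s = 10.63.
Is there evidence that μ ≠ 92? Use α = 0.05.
One-sample t-test:
H₀: μ = 92
H₁: μ ≠ 92
df = n - 1 = 40
t = (x̄ - μ₀) / (s/√n) = (89.24 - 92) / (10.63/√41) = -1.663
p-value = 0.1042

Since p-value > α = 0.05, we fail to reject H₀.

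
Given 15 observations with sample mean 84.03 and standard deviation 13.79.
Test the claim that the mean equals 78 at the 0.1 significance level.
One-sample t-test:
H₀: μ = 78
H₁: μ ≠ 78
df = n - 1 = 14
t = (x̄ - μ₀) / (s/√n) = (84.03 - 78) / (13.79/√15) = 1.694
p-value = 0.1125

Since p-value > α = 0.1, we fail to reject H₀.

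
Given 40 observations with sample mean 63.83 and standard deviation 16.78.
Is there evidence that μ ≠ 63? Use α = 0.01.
One-sample t-test:
H₀: μ = 63
H₁: μ ≠ 63
df = n - 1 = 39
t = (x̄ - μ₀) / (s/√n) = (63.83 - 63) / (16.78/√40) = 0.313
p-value = 0.7561

Since p-value > α = 0.01, we fail to reject H₀.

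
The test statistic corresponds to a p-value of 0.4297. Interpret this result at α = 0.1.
Since p = 0.4297 > α = 0.1, fail to reject H₀.
There is insufficient evidence to reject the null hypothesis; the result is not statistically significant at the 0.1 level.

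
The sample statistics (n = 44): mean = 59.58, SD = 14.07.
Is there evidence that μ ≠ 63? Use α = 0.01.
One-sample t-test:
H₀: μ = 63
H₁: μ ≠ 63
df = n - 1 = 43
t = (x̄ - μ₀) / (s/√n) = (59.58 - 63) / (14.07/√44) = -1.612
p-value = 0.1142

Since p-value > α = 0.01, we fail to reject H₀.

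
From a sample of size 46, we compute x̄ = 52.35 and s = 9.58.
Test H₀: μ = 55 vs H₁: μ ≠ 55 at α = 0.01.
One-sample t-test:
H₀: μ = 55
H₁: μ ≠ 55
df = n - 1 = 45
t = (x̄ - μ₀) / (s/√n) = (52.35 - 55) / (9.58/√46) = -1.876
p-value = 0.0671

Since p-value > α = 0.01, we fail to reject H₀.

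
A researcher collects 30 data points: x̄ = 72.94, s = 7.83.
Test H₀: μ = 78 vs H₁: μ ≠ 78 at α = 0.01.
One-sample t-test:
H₀: μ = 78
H₁: μ ≠ 78
df = n - 1 = 29
t = (x̄ - μ₀) / (s/√n) = (72.94 - 78) / (7.83/√30) = -3.540
p-value = 0.0014

Since p-value < α = 0.01, we reject H₀.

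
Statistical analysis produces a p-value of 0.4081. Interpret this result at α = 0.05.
Since p = 0.4081 > α = 0.05, fail to reject H₀.
There is insufficient evidence to reject the null hypothesis; the result is not statistically significant at the 0.05 level.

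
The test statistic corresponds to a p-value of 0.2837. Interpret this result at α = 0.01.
Since p = 0.2837 > α = 0.01, fail to reject H₀.
There is insufficient evidence to reject the null hypothesis; the result is not statistically significant at the 0.01 level.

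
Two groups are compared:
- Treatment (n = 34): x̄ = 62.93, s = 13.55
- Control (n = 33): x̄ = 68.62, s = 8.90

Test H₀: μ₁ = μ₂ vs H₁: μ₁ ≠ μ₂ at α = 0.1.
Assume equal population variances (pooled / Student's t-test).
Student's two-sample t-test (equal variances):
H₀: μ₁ = μ₂
H₁: μ₁ ≠ μ₂
df = n₁ + n₂ - 2 = 65
Pooled variance s_p² = [(n₁-1)s₁² + (n₂-1)s₂²] / (n₁ + n₂ - 2) = [(33)(13.55²) + (32)(8.90²)] / 65 = 132.2093
SE = √(s_p²(1/n₁ + 1/n₂)) = √(132.2093 × (1/34 + 1/33)) = 2.8098
t = (x̄₁ - x̄₂) / SE = (62.93 - 68.62) / 2.8098 = -5.69 / 2.8098 = -2.025
p-value = 0.0470

Since p-value < α = 0.1, we reject H₀.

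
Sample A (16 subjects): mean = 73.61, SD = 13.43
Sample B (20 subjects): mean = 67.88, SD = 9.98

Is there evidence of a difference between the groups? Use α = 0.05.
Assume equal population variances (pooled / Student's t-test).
Student's two-sample t-test (equal variances):
H₀: μ₁ = μ₂
H₁: μ₁ ≠ μ₂
df = n₁ + n₂ - 2 = 34
Pooled variance s_p² = [(n₁-1)s₁² + (n₂-1)s₂²] / (n₁ + n₂ - 2) = [(15)(13.43²) + (19)(9.98²)] / 34 = 135.2318
SE = √(s_p²(1/n₁ + 1/n₂)) = √(135.2318 × (1/16 + 1/20)) = 3.9005
t = (x̄₁ - x̄₂) / SE = (73.61 - 67.88) / 3.9005 = 5.73 / 3.9005 = 1.469
p-value = 0.1510

Since p-value > α = 0.05, we fail to reject H₀.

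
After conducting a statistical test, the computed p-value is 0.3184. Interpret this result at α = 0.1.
Since p = 0.3184 > α = 0.1, fail to reject H₀.
There is insufficient evidence to reject the null hypothesis; the result is not statistically significant at the 0.1 level.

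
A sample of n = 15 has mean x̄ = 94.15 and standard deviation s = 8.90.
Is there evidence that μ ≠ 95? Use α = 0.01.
One-sample t-test:
H₀: μ = 95
H₁: μ ≠ 95
df = n - 1 = 14
t = (x̄ - μ₀) / (s/√n) = (94.15 - 95) / (8.90/√15) = -0.370
p-value = 0.7170

Since p-value > α = 0.01, we fail to reject H₀.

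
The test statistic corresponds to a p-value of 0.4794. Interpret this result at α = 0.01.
Since p = 0.4794 > α = 0.01, fail to reject H₀.
There is insufficient evidence to reject the null hypothesis; the result is not statistically significant at the 0.01 level.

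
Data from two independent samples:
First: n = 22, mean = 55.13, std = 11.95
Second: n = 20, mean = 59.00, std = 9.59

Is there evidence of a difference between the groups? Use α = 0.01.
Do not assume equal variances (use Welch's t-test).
Welch's two-sample t-test:
H₀: μ₁ = μ₂
H₁: μ₁ ≠ μ₂
s₁²/n₁ = 11.95²/22 = 6.4910,  s₂²/n₂ = 9.59²/20 = 4.5984
SE = √(s₁²/n₁ + s₂²/n₂) = √(6.4910 + 4.5984) = 3.3301
df (Welch-Satterthwaite) = (s₁²/n₁ + s₂²/n₂)² / [(s₁²/n₁)²/(n₁-1) + (s₂²/n₂)²/(n₂-1)] ≈ 39.42
t = (x̄₁ - x̄₂) / SE = (55.13 - 59.00) / 3.3301 = -3.87 / 3.3301 = -1.162
p-value = 0.2522

Since p-value > α = 0.01, we fail to reject H₀.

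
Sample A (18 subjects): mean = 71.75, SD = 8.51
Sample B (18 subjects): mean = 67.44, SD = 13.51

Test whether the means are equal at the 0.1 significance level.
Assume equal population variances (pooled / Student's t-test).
Student's two-sample t-test (equal variances):
H₀: μ₁ = μ₂
H₁: μ₁ ≠ μ₂
df = n₁ + n₂ - 2 = 34
Pooled variance s_p² = [(n₁-1)s₁² + (n₂-1)s₂²] / (n₁ + n₂ - 2) = [(17)(8.51²) + (17)(13.51²)] / 34 = 127.4701
SE = √(s_p²(1/n₁ + 1/n₂)) = √(127.4701 × (1/18 + 1/18)) = 3.7634
t = (x̄₁ - x̄₂) / SE = (71.75 - 67.44) / 3.7634 = 4.31 / 3.7634 = 1.145
p-value = 0.2601

Since p-value > α = 0.1, we fail to reject H₀.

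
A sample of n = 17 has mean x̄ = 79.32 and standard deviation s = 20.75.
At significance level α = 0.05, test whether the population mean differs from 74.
One-sample t-test:
H₀: μ = 74
H₁: μ ≠ 74
df = n - 1 = 16
t = (x̄ - μ₀) / (s/√n) = (79.32 - 74) / (20.75/√17) = 1.057
p-value = 0.3062

Since p-value > α = 0.05, we fail to reject H₀.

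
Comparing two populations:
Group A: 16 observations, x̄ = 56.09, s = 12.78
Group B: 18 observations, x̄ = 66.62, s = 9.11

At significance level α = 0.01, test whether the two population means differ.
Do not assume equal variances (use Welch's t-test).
Welch's two-sample t-test:
H₀: μ₁ = μ₂
H₁: μ₁ ≠ μ₂
s₁²/n₁ = 12.78²/16 = 10.2080,  s₂²/n₂ = 9.11²/18 = 4.6107
SE = √(s₁²/n₁ + s₂²/n₂) = √(10.2080 + 4.6107) = 3.8495
df (Welch-Satterthwaite) = (s₁²/n₁ + s₂²/n₂)² / [(s₁²/n₁)²/(n₁-1) + (s₂²/n₂)²/(n₂-1)] ≈ 26.79
t = (x̄₁ - x̄₂) / SE = (56.09 - 66.62) / 3.8495 = -10.53 / 3.8495 = -2.735
p-value = 0.0109

Since p-value > α = 0.01, we fail to reject H₀.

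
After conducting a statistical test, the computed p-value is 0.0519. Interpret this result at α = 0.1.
Since p = 0.0519 < α = 0.1, reject H₀.
There is sufficient evidence to reject the null hypothesis; the result is statistically significant at the 0.1 level.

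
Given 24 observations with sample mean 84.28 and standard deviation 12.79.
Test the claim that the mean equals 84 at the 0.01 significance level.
One-sample t-test:
H₀: μ = 84
H₁: μ ≠ 84
df = n - 1 = 23
t = (x̄ - μ₀) / (s/√n) = (84.28 - 84) / (12.79/√24) = 0.107
p-value = 0.9155

Since p-value > α = 0.01, we fail to reject H₀.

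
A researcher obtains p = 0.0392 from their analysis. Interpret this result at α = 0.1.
Since p = 0.0392 < α = 0.1, reject H₀.
There is sufficient evidence to reject the null hypothesis; the result is statistically significant at the 0.1 level.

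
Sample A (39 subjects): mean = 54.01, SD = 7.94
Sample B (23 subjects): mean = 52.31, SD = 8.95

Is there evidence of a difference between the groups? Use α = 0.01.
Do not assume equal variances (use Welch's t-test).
Welch's two-sample t-test:
H₀: μ₁ = μ₂
H₁: μ₁ ≠ μ₂
s₁²/n₁ = 7.94²/39 = 1.6165,  s₂²/n₂ = 8.95²/23 = 3.4827
SE = √(s₁²/n₁ + s₂²/n₂) = √(1.6165 + 3.4827) = 2.2581
df (Welch-Satterthwaite) = (s₁²/n₁ + s₂²/n₂)² / [(s₁²/n₁)²/(n₁-1) + (s₂²/n₂)²/(n₂-1)] ≈ 41.93
t = (x̄₁ - x̄₂) / SE = (54.01 - 52.31) / 2.2581 = 1.70 / 2.2581 = 0.753
p-value = 0.4558

Since p-value > α = 0.01, we fail to reject H₀.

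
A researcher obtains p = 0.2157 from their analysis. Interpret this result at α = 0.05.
Since p = 0.2157 > α = 0.05, fail to reject H₀.
There is insufficient evidence to reject the null hypothesis; the result is not statistically significant at the 0.05 level.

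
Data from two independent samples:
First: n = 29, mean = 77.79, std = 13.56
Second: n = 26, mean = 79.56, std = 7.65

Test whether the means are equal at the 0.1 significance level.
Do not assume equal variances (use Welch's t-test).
Welch's two-sample t-test:
H₀: μ₁ = μ₂
H₁: μ₁ ≠ μ₂
s₁²/n₁ = 13.56²/29 = 6.3405,  s₂²/n₂ = 7.65²/26 = 2.2509
SE = √(s₁²/n₁ + s₂²/n₂) = √(6.3405 + 2.2509) = 2.9311
df (Welch-Satterthwaite) = (s₁²/n₁ + s₂²/n₂)² / [(s₁²/n₁)²/(n₁-1) + (s₂²/n₂)²/(n₂-1)] ≈ 45.05
t = (x̄₁ - x̄₂) / SE = (77.79 - 79.56) / 2.9311 = -1.77 / 2.9311 = -0.604
p-value = 0.5490

Since p-value > α = 0.1, we fail to reject H₀.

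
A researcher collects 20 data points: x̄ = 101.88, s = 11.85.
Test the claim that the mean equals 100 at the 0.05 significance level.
One-sample t-test:
H₀: μ = 100
H₁: μ ≠ 100
df = n - 1 = 19
t = (x̄ - μ₀) / (s/√n) = (101.88 - 100) / (11.85/√20) = 0.710
p-value = 0.4866

Since p-value > α = 0.05, we fail to reject H₀.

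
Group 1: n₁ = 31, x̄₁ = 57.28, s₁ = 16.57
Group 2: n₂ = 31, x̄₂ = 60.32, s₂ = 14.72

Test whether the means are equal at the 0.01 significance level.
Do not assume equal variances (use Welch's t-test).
Welch's two-sample t-test:
H₀: μ₁ = μ₂
H₁: μ₁ ≠ μ₂
s₁²/n₁ = 16.57²/31 = 8.8569,  s₂²/n₂ = 14.72²/31 = 6.9896
SE = √(s₁²/n₁ + s₂²/n₂) = √(8.8569 + 6.9896) = 3.9808
df (Welch-Satterthwaite) = (s₁²/n₁ + s₂²/n₂)² / [(s₁²/n₁)²/(n₁-1) + (s₂²/n₂)²/(n₂-1)] ≈ 59.18
t = (x̄₁ - x̄₂) / SE = (57.28 - 60.32) / 3.9808 = -3.04 / 3.9808 = -0.764
p-value = 0.4481

Since p-value > α = 0.01, we fail to reject H₀.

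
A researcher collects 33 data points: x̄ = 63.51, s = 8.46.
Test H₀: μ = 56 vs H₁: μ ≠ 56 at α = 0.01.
One-sample t-test:
H₀: μ = 56
H₁: μ ≠ 56
df = n - 1 = 32
t = (x̄ - μ₀) / (s/√n) = (63.51 - 56) / (8.46/√33) = 5.099
p-value < 0.0001

Since p-value < α = 0.01, we reject H₀.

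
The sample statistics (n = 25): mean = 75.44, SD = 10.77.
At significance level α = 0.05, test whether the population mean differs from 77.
One-sample t-test:
H₀: μ = 77
H₁: μ ≠ 77
df = n - 1 = 24
t = (x̄ - μ₀) / (s/√n) = (75.44 - 77) / (10.77/√25) = -0.724
p-value = 0.4759

Since p-value > α = 0.05, we fail to reject H₀.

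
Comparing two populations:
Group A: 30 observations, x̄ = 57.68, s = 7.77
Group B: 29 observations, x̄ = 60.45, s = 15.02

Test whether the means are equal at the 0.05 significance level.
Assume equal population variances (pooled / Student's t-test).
Student's two-sample t-test (equal variances):
H₀: μ₁ = μ₂
H₁: μ₁ ≠ μ₂
df = n₁ + n₂ - 2 = 57
Pooled variance s_p² = [(n₁-1)s₁² + (n₂-1)s₂²] / (n₁ + n₂ - 2) = [(29)(7.77²) + (28)(15.02²)] / 57 = 141.5373
SE = √(s_p²(1/n₁ + 1/n₂)) = √(141.5373 × (1/30 + 1/29)) = 3.0981
t = (x̄₁ - x̄₂) / SE = (57.68 - 60.45) / 3.0981 = -2.77 / 3.0981 = -0.894
p-value = 0.3750

Since p-value > α = 0.05, we fail to reject H₀.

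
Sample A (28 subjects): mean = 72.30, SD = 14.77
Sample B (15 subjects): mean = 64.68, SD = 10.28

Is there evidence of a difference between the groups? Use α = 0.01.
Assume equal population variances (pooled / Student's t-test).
Student's two-sample t-test (equal variances):
H₀: μ₁ = μ₂
H₁: μ₁ ≠ μ₂
df = n₁ + n₂ - 2 = 41
Pooled variance s_p² = [(n₁-1)s₁² + (n₂-1)s₂²] / (n₁ + n₂ - 2) = [(27)(14.77²) + (14)(10.28²)] / 41 = 179.7470
SE = √(s_p²(1/n₁ + 1/n₂)) = √(179.7470 × (1/28 + 1/15)) = 4.2898
t = (x̄₁ - x̄₂) / SE = (72.30 - 64.68) / 4.2898 = 7.62 / 4.2898 = 1.776
p-value = 0.0831

Since p-value > α = 0.01, we fail to reject H₀.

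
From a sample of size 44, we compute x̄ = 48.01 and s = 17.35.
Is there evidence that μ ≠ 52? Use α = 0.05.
One-sample t-test:
H₀: μ = 52
H₁: μ ≠ 52
df = n - 1 = 43
t = (x̄ - μ₀) / (s/√n) = (48.01 - 52) / (17.35/√44) = -1.525
p-value = 0.1345

Since p-value > α = 0.05, we fail to reject H₀.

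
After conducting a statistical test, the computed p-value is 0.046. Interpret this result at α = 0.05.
Since p = 0.046 < α = 0.05, reject H₀.
There is sufficient evidence to reject the null hypothesis; the result is statistically significant at the 0.05 level.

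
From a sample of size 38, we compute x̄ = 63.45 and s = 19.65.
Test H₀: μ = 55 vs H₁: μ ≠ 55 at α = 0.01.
One-sample t-test:
H₀: μ = 55
H₁: μ ≠ 55
df = n - 1 = 37
t = (x̄ - μ₀) / (s/√n) = (63.45 - 55) / (19.65/√38) = 2.651
p-value = 0.0117

Since p-value > α = 0.01, we fail to reject H₀.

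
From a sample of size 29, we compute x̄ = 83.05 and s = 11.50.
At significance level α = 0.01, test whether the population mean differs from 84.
One-sample t-test:
H₀: μ = 84
H₁: μ ≠ 84
df = n - 1 = 28
t = (x̄ - μ₀) / (s/√n) = (83.05 - 84) / (11.50/√29) = -0.445
p-value = 0.6598

Since p-value > α = 0.01, we fail to reject H₀.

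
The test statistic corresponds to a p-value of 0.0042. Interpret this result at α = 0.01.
Since p = 0.0042 < α = 0.01, reject H₀.
There is sufficient evidence to reject the null hypothesis; the result is statistically significant at the 0.01 level.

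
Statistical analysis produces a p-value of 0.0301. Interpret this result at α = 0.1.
Since p = 0.0301 < α = 0.1, reject H₀.
There is sufficient evidence to reject the null hypothesis; the result is statistically significant at the 0.1 level.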